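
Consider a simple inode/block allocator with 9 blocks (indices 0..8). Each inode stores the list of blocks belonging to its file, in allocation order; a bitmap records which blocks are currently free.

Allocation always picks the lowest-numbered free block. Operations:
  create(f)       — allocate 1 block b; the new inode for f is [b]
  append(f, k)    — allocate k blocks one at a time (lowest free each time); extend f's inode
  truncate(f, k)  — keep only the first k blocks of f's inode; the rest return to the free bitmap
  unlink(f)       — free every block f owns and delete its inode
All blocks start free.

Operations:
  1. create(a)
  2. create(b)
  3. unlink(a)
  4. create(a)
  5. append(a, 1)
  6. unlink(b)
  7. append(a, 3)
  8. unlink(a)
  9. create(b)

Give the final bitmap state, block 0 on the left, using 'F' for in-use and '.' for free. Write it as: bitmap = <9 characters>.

bitmap = F........

after create(a) → a:[0]  free=[F........]
after create(b) → a:[0], b:[1]  free=[FF.......]
after unlink(a) → b:[1]  free=[.F.......]
after create(a) → a:[0], b:[1]  free=[FF.......]
after append(a, 1) → a:[0, 2], b:[1]  free=[FFF......]
after unlink(b) → a:[0, 2]  free=[F.F......]
after append(a, 3) → a:[0, 2, 1, 3, 4]  free=[FFFFF....]
after unlink(a) →   free=[.........]
after create(b) → b:[0]  free=[F........]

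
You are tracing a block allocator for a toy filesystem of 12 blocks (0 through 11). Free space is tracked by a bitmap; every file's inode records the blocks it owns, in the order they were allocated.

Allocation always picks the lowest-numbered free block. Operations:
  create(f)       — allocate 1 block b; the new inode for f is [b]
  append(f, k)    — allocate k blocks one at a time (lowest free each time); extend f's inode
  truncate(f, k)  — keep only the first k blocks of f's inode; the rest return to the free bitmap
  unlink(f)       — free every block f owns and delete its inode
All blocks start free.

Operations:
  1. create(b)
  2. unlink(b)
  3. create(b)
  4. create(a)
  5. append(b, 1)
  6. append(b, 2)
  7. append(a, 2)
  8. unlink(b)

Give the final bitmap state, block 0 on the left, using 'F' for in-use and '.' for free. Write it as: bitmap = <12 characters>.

  1. create(b)  ⇒  F...........  {b→[0]}
  2. unlink(b)  ⇒  ............  {}
  3. create(b)  ⇒  F...........  {b→[0]}
  4. create(a)  ⇒  FF..........  {a→[1]; b→[0]}
  5. append(b, 1)  ⇒  FFF.........  {a→[1]; b→[0, 2]}
  6. append(b, 2)  ⇒  FFFFF.......  {a→[1]; b→[0, 2, 3, 4]}
  7. append(a, 2)  ⇒  FFFFFFF.....  {a→[1, 5, 6]; b→[0, 2, 3, 4]}
  8. unlink(b)  ⇒  .F...FF.....  {a→[1, 5, 6]}

bitmap = .F...FF.....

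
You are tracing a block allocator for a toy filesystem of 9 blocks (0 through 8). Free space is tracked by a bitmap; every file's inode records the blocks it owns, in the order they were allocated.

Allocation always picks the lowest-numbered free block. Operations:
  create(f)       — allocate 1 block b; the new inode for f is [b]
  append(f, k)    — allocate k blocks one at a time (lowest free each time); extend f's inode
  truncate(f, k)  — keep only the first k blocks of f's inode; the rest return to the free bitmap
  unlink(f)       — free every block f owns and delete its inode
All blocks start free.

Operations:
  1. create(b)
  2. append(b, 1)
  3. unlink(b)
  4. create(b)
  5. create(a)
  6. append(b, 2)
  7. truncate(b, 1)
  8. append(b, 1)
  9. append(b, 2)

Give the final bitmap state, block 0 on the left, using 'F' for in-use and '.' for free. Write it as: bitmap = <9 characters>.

bitmap = FFFFF....

[1] create(b) — b=0 (map F........)
[2] append(b, 1) — b=0,1 (map FF.......)
[3] unlink(b) —  (map .........)
[4] create(b) — b=0 (map F........)
[5] create(a) — a=1 b=0 (map FF.......)
[6] append(b, 2) — a=1 b=0,2,3 (map FFFF.....)
[7] truncate(b, 1) — a=1 b=0 (map FF.......)
[8] append(b, 1) — a=1 b=0,2 (map FFF......)
[9] append(b, 2) — a=1 b=0,2,3,4 (map FFFFF....)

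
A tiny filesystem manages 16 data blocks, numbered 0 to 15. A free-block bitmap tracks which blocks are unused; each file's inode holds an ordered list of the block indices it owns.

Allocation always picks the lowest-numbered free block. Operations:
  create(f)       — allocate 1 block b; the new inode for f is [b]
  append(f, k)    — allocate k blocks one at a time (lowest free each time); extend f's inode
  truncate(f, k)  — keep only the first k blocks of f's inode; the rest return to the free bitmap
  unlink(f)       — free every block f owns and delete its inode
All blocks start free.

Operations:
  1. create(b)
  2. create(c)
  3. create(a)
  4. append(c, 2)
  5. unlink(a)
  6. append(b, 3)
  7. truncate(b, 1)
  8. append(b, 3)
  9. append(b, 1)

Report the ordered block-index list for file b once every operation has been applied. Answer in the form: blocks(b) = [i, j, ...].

create(b): bitmap=F............... | b=[0]
create(c): bitmap=FF.............. | b=[0] c=[1]
create(a): bitmap=FFF............. | a=[2] b=[0] c=[1]
append(c, 2): bitmap=FFFFF........... | a=[2] b=[0] c=[1, 3, 4]
unlink(a): bitmap=FF.FF........... | b=[0] c=[1, 3, 4]
append(b, 3): bitmap=FFFFFFF......... | b=[0, 2, 5, 6] c=[1, 3, 4]
truncate(b, 1): bitmap=FF.FF........... | b=[0] c=[1, 3, 4]
append(b, 3): bitmap=FFFFFFF......... | b=[0, 2, 5, 6] c=[1, 3, 4]
append(b, 1): bitmap=FFFFFFFF........ | b=[0, 2, 5, 6, 7] c=[1, 3, 4]

blocks(b) = [0, 2, 5, 6, 7]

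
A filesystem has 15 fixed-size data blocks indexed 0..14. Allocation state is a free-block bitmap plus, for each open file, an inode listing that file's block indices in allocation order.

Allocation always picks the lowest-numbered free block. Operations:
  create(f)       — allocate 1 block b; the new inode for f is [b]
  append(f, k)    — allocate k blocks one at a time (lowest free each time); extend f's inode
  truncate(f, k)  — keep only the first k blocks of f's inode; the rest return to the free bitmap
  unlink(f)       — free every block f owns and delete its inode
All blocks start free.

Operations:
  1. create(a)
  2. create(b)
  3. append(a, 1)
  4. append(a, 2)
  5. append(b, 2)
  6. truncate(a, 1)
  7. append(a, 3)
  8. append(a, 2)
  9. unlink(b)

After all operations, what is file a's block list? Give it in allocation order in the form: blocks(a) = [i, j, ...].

blocks(a) = [0, 2, 3, 4, 7, 8]

[1] create(a) — a=0 (map F..............)
[2] create(b) — a=0 b=1 (map FF.............)
[3] append(a, 1) — a=0,2 b=1 (map FFF............)
[4] append(a, 2) — a=0,2,3,4 b=1 (map FFFFF..........)
[5] append(b, 2) — a=0,2,3,4 b=1,5,6 (map FFFFFFF........)
[6] truncate(a, 1) — a=0 b=1,5,6 (map FF...FF........)
[7] append(a, 3) — a=0,2,3,4 b=1,5,6 (map FFFFFFF........)
[8] append(a, 2) — a=0,2,3,4,7,8 b=1,5,6 (map FFFFFFFFF......)
[9] unlink(b) — a=0,2,3,4,7,8 (map F.FFF..FF......)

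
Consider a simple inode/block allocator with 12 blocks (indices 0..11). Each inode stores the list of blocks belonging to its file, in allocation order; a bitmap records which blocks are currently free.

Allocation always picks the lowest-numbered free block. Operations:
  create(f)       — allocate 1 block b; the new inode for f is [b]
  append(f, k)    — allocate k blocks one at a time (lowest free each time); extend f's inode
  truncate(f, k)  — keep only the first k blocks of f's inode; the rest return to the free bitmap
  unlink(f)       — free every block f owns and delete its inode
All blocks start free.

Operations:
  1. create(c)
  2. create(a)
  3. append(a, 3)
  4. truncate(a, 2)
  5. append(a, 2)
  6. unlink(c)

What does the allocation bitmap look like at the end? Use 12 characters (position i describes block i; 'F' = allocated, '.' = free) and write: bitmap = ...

  1. create(c)  ⇒  F...........  {c→[0]}
  2. create(a)  ⇒  FF..........  {a→[1]; c→[0]}
  3. append(a, 3)  ⇒  FFFFF.......  {a→[1, 2, 3, 4]; c→[0]}
  4. truncate(a, 2)  ⇒  FFF.........  {a→[1, 2]; c→[0]}
  5. append(a, 2)  ⇒  FFFFF.......  {a→[1, 2, 3, 4]; c→[0]}
  6. unlink(c)  ⇒  .FFFF.......  {a→[1, 2, 3, 4]}

bitmap = .FFFF.......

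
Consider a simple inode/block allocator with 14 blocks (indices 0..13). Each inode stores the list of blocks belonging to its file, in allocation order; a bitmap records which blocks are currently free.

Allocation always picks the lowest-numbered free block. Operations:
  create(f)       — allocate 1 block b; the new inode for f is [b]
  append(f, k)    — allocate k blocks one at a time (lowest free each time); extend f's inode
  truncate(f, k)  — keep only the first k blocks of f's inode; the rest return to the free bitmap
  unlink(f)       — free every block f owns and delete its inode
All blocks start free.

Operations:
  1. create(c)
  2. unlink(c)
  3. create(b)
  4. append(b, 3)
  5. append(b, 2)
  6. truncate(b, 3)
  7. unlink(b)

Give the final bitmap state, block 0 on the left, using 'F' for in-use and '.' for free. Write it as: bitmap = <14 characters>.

create(c): bitmap=F............. | c=[0]
unlink(c): bitmap=.............. | 
create(b): bitmap=F............. | b=[0]
append(b, 3): bitmap=FFFF.......... | b=[0, 1, 2, 3]
append(b, 2): bitmap=FFFFFF........ | b=[0, 1, 2, 3, 4, 5]
truncate(b, 3): bitmap=FFF........... | b=[0, 1, 2]
unlink(b): bitmap=.............. | 

bitmap = ..............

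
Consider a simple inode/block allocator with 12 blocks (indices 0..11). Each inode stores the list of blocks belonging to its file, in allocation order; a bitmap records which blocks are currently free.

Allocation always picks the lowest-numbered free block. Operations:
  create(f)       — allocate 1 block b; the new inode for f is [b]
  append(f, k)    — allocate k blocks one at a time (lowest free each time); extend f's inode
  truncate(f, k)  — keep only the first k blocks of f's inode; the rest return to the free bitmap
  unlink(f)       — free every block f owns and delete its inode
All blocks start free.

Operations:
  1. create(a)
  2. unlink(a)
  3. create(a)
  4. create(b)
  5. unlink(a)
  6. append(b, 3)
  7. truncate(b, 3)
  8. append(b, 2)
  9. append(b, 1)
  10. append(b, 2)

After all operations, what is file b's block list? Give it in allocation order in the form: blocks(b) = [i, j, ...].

blocks(b) = [1, 0, 2, 3, 4, 5, 6, 7]

  1. create(a)  ⇒  F...........  {a→[0]}
  2. unlink(a)  ⇒  ............  {}
  3. create(a)  ⇒  F...........  {a→[0]}
  4. create(b)  ⇒  FF..........  {a→[0]; b→[1]}
  5. unlink(a)  ⇒  .F..........  {b→[1]}
  6. append(b, 3)  ⇒  FFFF........  {b→[1, 0, 2, 3]}
  7. truncate(b, 3)  ⇒  FFF.........  {b→[1, 0, 2]}
  8. append(b, 2)  ⇒  FFFFF.......  {b→[1, 0, 2, 3, 4]}
  9. append(b, 1)  ⇒  FFFFFF......  {b→[1, 0, 2, 3, 4, 5]}
  10. append(b, 2)  ⇒  FFFFFFFF....  {b→[1, 0, 2, 3, 4, 5, 6, 7]}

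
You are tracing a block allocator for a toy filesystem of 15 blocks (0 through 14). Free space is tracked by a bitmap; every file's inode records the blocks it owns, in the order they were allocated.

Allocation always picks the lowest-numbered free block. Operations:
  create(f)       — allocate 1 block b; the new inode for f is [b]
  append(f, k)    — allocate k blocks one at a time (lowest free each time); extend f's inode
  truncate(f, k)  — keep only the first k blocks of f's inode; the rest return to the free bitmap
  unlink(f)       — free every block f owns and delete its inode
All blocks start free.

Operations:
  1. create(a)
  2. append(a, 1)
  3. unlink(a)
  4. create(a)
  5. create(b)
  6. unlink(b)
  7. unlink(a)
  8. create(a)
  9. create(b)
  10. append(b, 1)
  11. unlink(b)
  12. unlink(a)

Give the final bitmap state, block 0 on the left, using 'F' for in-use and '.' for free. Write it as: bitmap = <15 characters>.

bitmap = ...............

[1] create(a) — a=0 (map F..............)
[2] append(a, 1) — a=0,1 (map FF.............)
[3] unlink(a) —  (map ...............)
[4] create(a) — a=0 (map F..............)
[5] create(b) — a=0 b=1 (map FF.............)
[6] unlink(b) — a=0 (map F..............)
[7] unlink(a) —  (map ...............)
[8] create(a) — a=0 (map F..............)
[9] create(b) — a=0 b=1 (map FF.............)
[10] append(b, 1) — a=0 b=1,2 (map FFF............)
[11] unlink(b) — a=0 (map F..............)
[12] unlink(a) —  (map ...............)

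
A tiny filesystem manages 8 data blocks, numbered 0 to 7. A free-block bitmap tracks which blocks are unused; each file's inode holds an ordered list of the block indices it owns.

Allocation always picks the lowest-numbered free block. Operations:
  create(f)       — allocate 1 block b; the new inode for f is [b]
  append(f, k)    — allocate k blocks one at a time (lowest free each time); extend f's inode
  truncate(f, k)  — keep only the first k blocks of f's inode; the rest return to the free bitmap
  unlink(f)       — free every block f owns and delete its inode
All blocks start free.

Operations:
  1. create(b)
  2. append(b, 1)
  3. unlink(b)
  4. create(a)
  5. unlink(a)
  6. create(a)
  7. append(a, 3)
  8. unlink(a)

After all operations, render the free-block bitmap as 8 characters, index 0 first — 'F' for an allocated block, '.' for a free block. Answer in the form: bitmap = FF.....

[1] create(b) — b=0 (map F.......)
[2] append(b, 1) — b=0,1 (map FF......)
[3] unlink(b) —  (map ........)
[4] create(a) — a=0 (map F.......)
[5] unlink(a) —  (map ........)
[6] create(a) — a=0 (map F.......)
[7] append(a, 3) — a=0,1,2,3 (map FFFF....)
[8] unlink(a) —  (map ........)

bitmap = ........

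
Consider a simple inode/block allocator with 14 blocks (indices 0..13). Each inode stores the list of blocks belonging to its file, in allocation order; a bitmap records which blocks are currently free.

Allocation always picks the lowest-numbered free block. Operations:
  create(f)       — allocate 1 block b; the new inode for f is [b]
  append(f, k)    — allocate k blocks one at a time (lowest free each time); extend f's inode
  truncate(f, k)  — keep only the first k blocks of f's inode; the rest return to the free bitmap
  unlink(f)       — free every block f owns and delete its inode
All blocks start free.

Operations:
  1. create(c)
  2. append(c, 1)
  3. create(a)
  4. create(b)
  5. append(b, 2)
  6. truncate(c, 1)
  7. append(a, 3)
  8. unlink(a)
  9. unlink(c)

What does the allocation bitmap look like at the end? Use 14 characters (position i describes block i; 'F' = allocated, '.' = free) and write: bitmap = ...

create(c): bitmap=F............. | c=[0]
append(c, 1): bitmap=FF............ | c=[0, 1]
create(a): bitmap=FFF........... | a=[2] c=[0, 1]
create(b): bitmap=FFFF.......... | a=[2] b=[3] c=[0, 1]
append(b, 2): bitmap=FFFFFF........ | a=[2] b=[3, 4, 5] c=[0, 1]
truncate(c, 1): bitmap=F.FFFF........ | a=[2] b=[3, 4, 5] c=[0]
append(a, 3): bitmap=FFFFFFFF...... | a=[2, 1, 6, 7] b=[3, 4, 5] c=[0]
unlink(a): bitmap=F..FFF........ | b=[3, 4, 5] c=[0]
unlink(c): bitmap=...FFF........ | b=[3, 4, 5]

bitmap = ...FFF........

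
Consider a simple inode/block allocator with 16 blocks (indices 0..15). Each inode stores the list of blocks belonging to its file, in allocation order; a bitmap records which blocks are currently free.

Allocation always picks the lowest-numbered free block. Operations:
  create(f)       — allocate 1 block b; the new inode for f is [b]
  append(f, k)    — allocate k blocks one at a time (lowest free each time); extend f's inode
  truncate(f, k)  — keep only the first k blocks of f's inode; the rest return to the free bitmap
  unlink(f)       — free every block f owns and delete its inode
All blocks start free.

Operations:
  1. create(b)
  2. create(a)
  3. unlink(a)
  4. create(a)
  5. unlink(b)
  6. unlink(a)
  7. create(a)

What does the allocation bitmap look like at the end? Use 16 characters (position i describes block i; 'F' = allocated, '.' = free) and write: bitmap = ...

create(b): bitmap=F............... | b=[0]
create(a): bitmap=FF.............. | a=[1] b=[0]
unlink(a): bitmap=F............... | b=[0]
create(a): bitmap=FF.............. | a=[1] b=[0]
unlink(b): bitmap=.F.............. | a=[1]
unlink(a): bitmap=................ | 
create(a): bitmap=F............... | a=[0]

bitmap = F...............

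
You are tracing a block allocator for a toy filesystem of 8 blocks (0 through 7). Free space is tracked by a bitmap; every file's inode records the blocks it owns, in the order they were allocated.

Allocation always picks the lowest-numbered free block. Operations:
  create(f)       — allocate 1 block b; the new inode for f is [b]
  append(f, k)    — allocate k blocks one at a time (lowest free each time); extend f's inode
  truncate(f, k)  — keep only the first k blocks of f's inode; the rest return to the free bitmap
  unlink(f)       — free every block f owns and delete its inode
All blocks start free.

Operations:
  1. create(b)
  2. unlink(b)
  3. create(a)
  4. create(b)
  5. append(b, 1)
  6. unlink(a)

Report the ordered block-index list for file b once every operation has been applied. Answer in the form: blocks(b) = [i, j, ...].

blocks(b) = [1, 2]

create(b): bitmap=F....... | b=[0]
unlink(b): bitmap=........ | 
create(a): bitmap=F....... | a=[0]
create(b): bitmap=FF...... | a=[0] b=[1]
append(b, 1): bitmap=FFF..... | a=[0] b=[1, 2]
unlink(a): bitmap=.FF..... | b=[1, 2]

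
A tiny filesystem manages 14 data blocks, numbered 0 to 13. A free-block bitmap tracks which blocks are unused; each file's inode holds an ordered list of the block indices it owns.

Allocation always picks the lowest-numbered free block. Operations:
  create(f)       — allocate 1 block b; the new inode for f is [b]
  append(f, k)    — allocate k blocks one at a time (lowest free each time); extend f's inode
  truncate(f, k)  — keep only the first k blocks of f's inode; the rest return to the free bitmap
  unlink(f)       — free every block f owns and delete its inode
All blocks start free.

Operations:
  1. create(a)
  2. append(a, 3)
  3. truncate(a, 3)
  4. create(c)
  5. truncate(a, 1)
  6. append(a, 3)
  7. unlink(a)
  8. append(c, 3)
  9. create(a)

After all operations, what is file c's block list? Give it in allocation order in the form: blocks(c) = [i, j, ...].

  1. create(a)  ⇒  F.............  {a→[0]}
  2. append(a, 3)  ⇒  FFFF..........  {a→[0, 1, 2, 3]}
  3. truncate(a, 3)  ⇒  FFF...........  {a→[0, 1, 2]}
  4. create(c)  ⇒  FFFF..........  {a→[0, 1, 2]; c→[3]}
  5. truncate(a, 1)  ⇒  F..F..........  {a→[0]; c→[3]}
  6. append(a, 3)  ⇒  FFFFF.........  {a→[0, 1, 2, 4]; c→[3]}
  7. unlink(a)  ⇒  ...F..........  {c→[3]}
  8. append(c, 3)  ⇒  FFFF..........  {c→[3, 0, 1, 2]}
  9. create(a)  ⇒  FFFFF.........  {a→[4]; c→[3, 0, 1, 2]}

blocks(c) = [3, 0, 1, 2]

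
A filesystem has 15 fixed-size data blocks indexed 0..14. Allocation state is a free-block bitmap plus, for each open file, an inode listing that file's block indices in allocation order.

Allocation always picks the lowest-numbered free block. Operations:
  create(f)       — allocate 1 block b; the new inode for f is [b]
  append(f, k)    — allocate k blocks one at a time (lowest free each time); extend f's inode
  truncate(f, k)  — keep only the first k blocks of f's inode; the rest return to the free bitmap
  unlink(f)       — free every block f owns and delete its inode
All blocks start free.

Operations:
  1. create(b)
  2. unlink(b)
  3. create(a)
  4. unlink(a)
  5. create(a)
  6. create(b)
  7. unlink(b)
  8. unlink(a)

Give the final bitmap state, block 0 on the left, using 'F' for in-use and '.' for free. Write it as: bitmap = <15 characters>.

after create(b) → b:[0]  free=[F..............]
after unlink(b) →   free=[...............]
after create(a) → a:[0]  free=[F..............]
after unlink(a) →   free=[...............]
after create(a) → a:[0]  free=[F..............]
after create(b) → a:[0], b:[1]  free=[FF.............]
after unlink(b) → a:[0]  free=[F..............]
after unlink(a) →   free=[...............]

bitmap = ...............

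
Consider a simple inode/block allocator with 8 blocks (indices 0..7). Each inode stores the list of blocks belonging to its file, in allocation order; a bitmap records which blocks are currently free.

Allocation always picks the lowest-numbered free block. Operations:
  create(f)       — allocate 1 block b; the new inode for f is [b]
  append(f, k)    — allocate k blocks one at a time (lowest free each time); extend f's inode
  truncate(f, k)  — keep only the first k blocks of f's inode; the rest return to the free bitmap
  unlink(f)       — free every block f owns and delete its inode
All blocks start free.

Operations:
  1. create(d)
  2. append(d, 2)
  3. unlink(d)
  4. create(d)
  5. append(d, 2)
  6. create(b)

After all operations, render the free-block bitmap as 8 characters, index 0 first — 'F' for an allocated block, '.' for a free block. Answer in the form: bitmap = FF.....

bitmap = FFFF....

  1. create(d)  ⇒  F.......  {d→[0]}
  2. append(d, 2)  ⇒  FFF.....  {d→[0, 1, 2]}
  3. unlink(d)  ⇒  ........  {}
  4. create(d)  ⇒  F.......  {d→[0]}
  5. append(d, 2)  ⇒  FFF.....  {d→[0, 1, 2]}
  6. create(b)  ⇒  FFFF....  {b→[3]; d→[0, 1, 2]}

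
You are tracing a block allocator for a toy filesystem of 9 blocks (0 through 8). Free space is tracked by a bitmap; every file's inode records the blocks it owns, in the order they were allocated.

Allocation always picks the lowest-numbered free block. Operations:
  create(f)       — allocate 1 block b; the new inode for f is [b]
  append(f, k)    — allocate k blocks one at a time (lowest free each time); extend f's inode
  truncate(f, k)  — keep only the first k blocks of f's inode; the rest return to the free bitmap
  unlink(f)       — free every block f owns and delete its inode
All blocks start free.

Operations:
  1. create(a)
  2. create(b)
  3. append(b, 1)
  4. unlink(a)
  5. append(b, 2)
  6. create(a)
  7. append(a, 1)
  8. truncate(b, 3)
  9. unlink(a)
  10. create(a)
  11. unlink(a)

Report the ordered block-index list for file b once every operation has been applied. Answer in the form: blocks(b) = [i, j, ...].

after create(a) → a:[0]  free=[F........]
after create(b) → a:[0], b:[1]  free=[FF.......]
after append(b, 1) → a:[0], b:[1, 2]  free=[FFF......]
after unlink(a) → b:[1, 2]  free=[.FF......]
after append(b, 2) → b:[1, 2, 0, 3]  free=[FFFF.....]
after create(a) → a:[4], b:[1, 2, 0, 3]  free=[FFFFF....]
after append(a, 1) → a:[4, 5], b:[1, 2, 0, 3]  free=[FFFFFF...]
after truncate(b, 3) → a:[4, 5], b:[1, 2, 0]  free=[FFF.FF...]
after unlink(a) → b:[1, 2, 0]  free=[FFF......]
after create(a) → a:[3], b:[1, 2, 0]  free=[FFFF.....]
after unlink(a) → b:[1, 2, 0]  free=[FFF......]

blocks(b) = [1, 2, 0]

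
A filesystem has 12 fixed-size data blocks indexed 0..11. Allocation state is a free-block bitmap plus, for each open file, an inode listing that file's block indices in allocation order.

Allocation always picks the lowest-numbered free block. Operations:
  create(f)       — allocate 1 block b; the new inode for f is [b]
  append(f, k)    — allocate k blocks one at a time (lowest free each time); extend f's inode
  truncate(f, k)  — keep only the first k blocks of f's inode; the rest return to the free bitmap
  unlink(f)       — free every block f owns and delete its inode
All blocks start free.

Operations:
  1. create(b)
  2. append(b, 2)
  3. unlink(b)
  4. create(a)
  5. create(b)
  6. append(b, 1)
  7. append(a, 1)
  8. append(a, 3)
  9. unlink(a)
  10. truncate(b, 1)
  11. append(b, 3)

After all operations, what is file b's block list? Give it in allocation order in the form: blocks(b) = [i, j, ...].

after create(b) → b:[0]  free=[F...........]
after append(b, 2) → b:[0, 1, 2]  free=[FFF.........]
after unlink(b) →   free=[............]
after create(a) → a:[0]  free=[F...........]
after create(b) → a:[0], b:[1]  free=[FF..........]
after append(b, 1) → a:[0], b:[1, 2]  free=[FFF.........]
after append(a, 1) → a:[0, 3], b:[1, 2]  free=[FFFF........]
after append(a, 3) → a:[0, 3, 4, 5, 6], b:[1, 2]  free=[FFFFFFF.....]
after unlink(a) → b:[1, 2]  free=[.FF.........]
after truncate(b, 1) → b:[1]  free=[.F..........]
after append(b, 3) → b:[1, 0, 2, 3]  free=[FFFF........]

blocks(b) = [1, 0, 2, 3]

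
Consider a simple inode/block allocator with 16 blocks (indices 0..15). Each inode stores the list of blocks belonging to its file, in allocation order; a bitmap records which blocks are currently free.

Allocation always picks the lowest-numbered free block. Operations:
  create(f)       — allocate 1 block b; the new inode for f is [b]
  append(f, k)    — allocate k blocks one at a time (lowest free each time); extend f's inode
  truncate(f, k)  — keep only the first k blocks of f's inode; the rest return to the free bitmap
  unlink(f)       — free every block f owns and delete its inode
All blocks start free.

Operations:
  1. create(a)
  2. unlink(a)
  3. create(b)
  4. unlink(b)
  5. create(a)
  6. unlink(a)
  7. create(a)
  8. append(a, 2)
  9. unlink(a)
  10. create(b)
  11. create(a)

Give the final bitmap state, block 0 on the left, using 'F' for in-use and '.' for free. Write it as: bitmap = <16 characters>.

create(a): bitmap=F............... | a=[0]
unlink(a): bitmap=................ | 
create(b): bitmap=F............... | b=[0]
unlink(b): bitmap=................ | 
create(a): bitmap=F............... | a=[0]
unlink(a): bitmap=................ | 
create(a): bitmap=F............... | a=[0]
append(a, 2): bitmap=FFF............. | a=[0, 1, 2]
unlink(a): bitmap=................ | 
create(b): bitmap=F............... | b=[0]
create(a): bitmap=FF.............. | a=[1] b=[0]

bitmap = FF..............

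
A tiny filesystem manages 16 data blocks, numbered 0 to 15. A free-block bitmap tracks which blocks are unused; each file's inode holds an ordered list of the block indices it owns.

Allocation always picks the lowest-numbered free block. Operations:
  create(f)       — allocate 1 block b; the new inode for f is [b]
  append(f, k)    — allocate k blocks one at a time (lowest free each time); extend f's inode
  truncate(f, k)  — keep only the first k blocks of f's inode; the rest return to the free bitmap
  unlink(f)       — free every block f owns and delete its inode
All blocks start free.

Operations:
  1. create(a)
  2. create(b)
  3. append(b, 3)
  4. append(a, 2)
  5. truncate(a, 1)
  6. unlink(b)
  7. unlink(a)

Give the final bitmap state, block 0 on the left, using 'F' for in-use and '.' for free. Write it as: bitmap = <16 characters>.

  1. create(a)  ⇒  F...............  {a→[0]}
  2. create(b)  ⇒  FF..............  {a→[0]; b→[1]}
  3. append(b, 3)  ⇒  FFFFF...........  {a→[0]; b→[1, 2, 3, 4]}
  4. append(a, 2)  ⇒  FFFFFFF.........  {a→[0, 5, 6]; b→[1, 2, 3, 4]}
  5. truncate(a, 1)  ⇒  FFFFF...........  {a→[0]; b→[1, 2, 3, 4]}
  6. unlink(b)  ⇒  F...............  {a→[0]}
  7. unlink(a)  ⇒  ................  {}

bitmap = ................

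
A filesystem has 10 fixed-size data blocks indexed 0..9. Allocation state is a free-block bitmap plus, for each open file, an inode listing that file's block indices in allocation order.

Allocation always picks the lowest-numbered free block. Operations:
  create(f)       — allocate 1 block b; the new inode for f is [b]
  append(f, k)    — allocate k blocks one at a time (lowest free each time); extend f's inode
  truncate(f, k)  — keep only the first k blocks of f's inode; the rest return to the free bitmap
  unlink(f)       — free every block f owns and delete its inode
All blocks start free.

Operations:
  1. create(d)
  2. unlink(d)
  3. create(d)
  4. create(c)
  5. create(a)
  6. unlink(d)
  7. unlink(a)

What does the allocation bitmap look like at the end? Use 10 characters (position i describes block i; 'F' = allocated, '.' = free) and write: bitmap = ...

after create(d) → d:[0]  free=[F.........]
after unlink(d) →   free=[..........]
after create(d) → d:[0]  free=[F.........]
after create(c) → c:[1], d:[0]  free=[FF........]
after create(a) → a:[2], c:[1], d:[0]  free=[FFF.......]
after unlink(d) → a:[2], c:[1]  free=[.FF.......]
after unlink(a) → c:[1]  free=[.F........]

bitmap = .F........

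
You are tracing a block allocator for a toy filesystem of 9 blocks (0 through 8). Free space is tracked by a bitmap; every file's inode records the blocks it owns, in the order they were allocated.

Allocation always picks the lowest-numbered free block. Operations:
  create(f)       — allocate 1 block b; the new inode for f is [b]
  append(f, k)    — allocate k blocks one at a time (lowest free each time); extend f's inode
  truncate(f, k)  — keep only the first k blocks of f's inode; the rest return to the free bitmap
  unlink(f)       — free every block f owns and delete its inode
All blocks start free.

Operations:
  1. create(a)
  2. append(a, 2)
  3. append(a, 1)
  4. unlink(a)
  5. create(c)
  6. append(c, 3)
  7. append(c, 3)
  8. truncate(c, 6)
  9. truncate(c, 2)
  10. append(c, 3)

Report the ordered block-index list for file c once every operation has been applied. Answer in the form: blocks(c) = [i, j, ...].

blocks(c) = [0, 1, 2, 3, 4]

after create(a) → a:[0]  free=[F........]
after append(a, 2) → a:[0, 1, 2]  free=[FFF......]
after append(a, 1) → a:[0, 1, 2, 3]  free=[FFFF.....]
after unlink(a) →   free=[.........]
after create(c) → c:[0]  free=[F........]
after append(c, 3) → c:[0, 1, 2, 3]  free=[FFFF.....]
after append(c, 3) → c:[0, 1, 2, 3, 4, 5, 6]  free=[FFFFFFF..]
after truncate(c, 6) → c:[0, 1, 2, 3, 4, 5]  free=[FFFFFF...]
after truncate(c, 2) → c:[0, 1]  free=[FF.......]
after append(c, 3) → c:[0, 1, 2, 3, 4]  free=[FFFFF....]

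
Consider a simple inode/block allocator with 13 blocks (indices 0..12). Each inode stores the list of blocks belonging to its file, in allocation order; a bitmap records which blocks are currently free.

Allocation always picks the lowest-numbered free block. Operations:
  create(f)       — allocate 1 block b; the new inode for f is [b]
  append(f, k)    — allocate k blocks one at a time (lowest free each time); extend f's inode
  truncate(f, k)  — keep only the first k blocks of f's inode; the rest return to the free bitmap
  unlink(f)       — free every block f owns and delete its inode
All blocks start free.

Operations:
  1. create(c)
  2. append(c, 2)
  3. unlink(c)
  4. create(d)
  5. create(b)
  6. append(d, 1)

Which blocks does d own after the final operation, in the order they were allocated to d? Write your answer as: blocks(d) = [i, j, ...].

blocks(d) = [0, 2]

create(c): bitmap=F............ | c=[0]
append(c, 2): bitmap=FFF.......... | c=[0, 1, 2]
unlink(c): bitmap=............. | 
create(d): bitmap=F............ | d=[0]
create(b): bitmap=FF........... | b=[1] d=[0]
append(d, 1): bitmap=FFF.......... | b=[1] d=[0, 2]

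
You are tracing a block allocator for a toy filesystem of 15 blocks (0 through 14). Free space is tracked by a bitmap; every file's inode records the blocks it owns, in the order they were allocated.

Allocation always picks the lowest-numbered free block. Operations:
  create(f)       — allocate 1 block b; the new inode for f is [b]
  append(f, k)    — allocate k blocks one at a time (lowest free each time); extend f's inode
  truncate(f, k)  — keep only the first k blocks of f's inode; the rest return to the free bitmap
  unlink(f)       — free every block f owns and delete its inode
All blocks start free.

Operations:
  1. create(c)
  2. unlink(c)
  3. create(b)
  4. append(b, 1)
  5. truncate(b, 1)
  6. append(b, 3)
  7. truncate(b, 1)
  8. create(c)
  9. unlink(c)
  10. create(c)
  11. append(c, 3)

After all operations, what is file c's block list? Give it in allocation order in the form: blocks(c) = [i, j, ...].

create(c): bitmap=F.............. | c=[0]
unlink(c): bitmap=............... | 
create(b): bitmap=F.............. | b=[0]
append(b, 1): bitmap=FF............. | b=[0, 1]
truncate(b, 1): bitmap=F.............. | b=[0]
append(b, 3): bitmap=FFFF........... | b=[0, 1, 2, 3]
truncate(b, 1): bitmap=F.............. | b=[0]
create(c): bitmap=FF............. | b=[0] c=[1]
unlink(c): bitmap=F.............. | b=[0]
create(c): bitmap=FF............. | b=[0] c=[1]
append(c, 3): bitmap=FFFFF.......... | b=[0] c=[1, 2, 3, 4]

blocks(c) = [1, 2, 3, 4]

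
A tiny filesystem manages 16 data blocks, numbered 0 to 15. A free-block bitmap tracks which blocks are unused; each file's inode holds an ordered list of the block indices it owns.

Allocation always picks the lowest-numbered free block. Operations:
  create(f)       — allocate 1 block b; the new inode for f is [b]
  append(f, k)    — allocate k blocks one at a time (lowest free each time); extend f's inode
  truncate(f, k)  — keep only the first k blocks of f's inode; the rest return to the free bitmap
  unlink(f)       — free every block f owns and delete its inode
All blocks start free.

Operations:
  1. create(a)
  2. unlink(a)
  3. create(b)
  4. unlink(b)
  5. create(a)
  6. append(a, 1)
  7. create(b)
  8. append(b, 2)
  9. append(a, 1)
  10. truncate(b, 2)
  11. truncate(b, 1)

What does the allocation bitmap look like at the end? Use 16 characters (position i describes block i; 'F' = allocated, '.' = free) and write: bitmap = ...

[1] create(a) — a=0 (map F...............)
[2] unlink(a) —  (map ................)
[3] create(b) — b=0 (map F...............)
[4] unlink(b) —  (map ................)
[5] create(a) — a=0 (map F...............)
[6] append(a, 1) — a=0,1 (map FF..............)
[7] create(b) — a=0,1 b=2 (map FFF.............)
[8] append(b, 2) — a=0,1 b=2,3,4 (map FFFFF...........)
[9] append(a, 1) — a=0,1,5 b=2,3,4 (map FFFFFF..........)
[10] truncate(b, 2) — a=0,1,5 b=2,3 (map FFFF.F..........)
[11] truncate(b, 1) — a=0,1,5 b=2 (map FFF..F..........)

bitmap = FFF..F..........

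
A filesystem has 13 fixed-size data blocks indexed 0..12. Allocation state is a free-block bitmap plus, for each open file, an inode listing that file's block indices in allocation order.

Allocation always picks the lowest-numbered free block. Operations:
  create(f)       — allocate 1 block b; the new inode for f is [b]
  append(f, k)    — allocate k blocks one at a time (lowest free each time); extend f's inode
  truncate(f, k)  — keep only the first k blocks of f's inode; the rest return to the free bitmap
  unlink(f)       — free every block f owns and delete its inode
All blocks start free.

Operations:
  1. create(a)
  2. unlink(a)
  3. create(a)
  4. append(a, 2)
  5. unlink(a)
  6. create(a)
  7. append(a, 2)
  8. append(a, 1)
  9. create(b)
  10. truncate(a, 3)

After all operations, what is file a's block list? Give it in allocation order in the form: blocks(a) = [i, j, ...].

blocks(a) = [0, 1, 2]

  1. create(a)  ⇒  F............  {a→[0]}
  2. unlink(a)  ⇒  .............  {}
  3. create(a)  ⇒  F............  {a→[0]}
  4. append(a, 2)  ⇒  FFF..........  {a→[0, 1, 2]}
  5. unlink(a)  ⇒  .............  {}
  6. create(a)  ⇒  F............  {a→[0]}
  7. append(a, 2)  ⇒  FFF..........  {a→[0, 1, 2]}
  8. append(a, 1)  ⇒  FFFF.........  {a→[0, 1, 2, 3]}
  9. create(b)  ⇒  FFFFF........  {a→[0, 1, 2, 3]; b→[4]}
  10. truncate(a, 3)  ⇒  FFF.F........  {a→[0, 1, 2]; b→[4]}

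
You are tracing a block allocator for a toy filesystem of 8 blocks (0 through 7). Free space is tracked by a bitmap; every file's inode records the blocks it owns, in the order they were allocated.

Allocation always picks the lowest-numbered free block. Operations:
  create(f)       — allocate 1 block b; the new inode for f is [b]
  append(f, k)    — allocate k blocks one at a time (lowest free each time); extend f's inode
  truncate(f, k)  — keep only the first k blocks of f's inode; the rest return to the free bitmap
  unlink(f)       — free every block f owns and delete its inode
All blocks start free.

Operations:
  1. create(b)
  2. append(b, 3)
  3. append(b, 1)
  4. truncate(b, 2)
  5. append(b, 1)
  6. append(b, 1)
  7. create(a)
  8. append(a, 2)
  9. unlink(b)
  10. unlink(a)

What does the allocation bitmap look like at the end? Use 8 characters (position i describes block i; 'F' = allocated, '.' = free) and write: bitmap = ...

create(b): bitmap=F....... | b=[0]
append(b, 3): bitmap=FFFF.... | b=[0, 1, 2, 3]
append(b, 1): bitmap=FFFFF... | b=[0, 1, 2, 3, 4]
truncate(b, 2): bitmap=FF...... | b=[0, 1]
append(b, 1): bitmap=FFF..... | b=[0, 1, 2]
append(b, 1): bitmap=FFFF.... | b=[0, 1, 2, 3]
create(a): bitmap=FFFFF... | a=[4] b=[0, 1, 2, 3]
append(a, 2): bitmap=FFFFFFF. | a=[4, 5, 6] b=[0, 1, 2, 3]
unlink(b): bitmap=....FFF. | a=[4, 5, 6]
unlink(a): bitmap=........ | 

bitmap = ........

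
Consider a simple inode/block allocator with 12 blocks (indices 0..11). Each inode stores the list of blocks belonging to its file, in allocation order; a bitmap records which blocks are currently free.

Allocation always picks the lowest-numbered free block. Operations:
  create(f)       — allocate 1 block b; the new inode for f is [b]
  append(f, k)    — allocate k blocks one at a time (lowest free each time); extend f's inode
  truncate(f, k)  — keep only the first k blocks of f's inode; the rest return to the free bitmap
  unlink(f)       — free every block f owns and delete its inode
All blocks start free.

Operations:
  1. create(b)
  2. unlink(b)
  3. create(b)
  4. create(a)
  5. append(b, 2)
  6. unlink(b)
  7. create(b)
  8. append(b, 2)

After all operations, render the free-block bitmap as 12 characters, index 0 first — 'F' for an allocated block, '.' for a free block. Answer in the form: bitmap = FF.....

create(b): bitmap=F........... | b=[0]
unlink(b): bitmap=............ | 
create(b): bitmap=F........... | b=[0]
create(a): bitmap=FF.......... | a=[1] b=[0]
append(b, 2): bitmap=FFFF........ | a=[1] b=[0, 2, 3]
unlink(b): bitmap=.F.......... | a=[1]
create(b): bitmap=FF.......... | a=[1] b=[0]
append(b, 2): bitmap=FFFF........ | a=[1] b=[0, 2, 3]

bitmap = FFFF........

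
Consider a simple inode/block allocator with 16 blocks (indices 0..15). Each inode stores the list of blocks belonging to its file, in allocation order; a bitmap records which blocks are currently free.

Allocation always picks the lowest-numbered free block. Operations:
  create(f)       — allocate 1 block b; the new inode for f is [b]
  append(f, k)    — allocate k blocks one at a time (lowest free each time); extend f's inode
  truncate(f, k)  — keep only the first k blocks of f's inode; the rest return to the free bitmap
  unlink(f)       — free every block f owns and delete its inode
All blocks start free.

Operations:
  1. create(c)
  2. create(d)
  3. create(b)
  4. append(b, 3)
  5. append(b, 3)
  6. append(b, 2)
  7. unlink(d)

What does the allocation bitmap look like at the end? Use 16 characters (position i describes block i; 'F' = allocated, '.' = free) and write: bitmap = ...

bitmap = F.FFFFFFFFF.....

after create(c) → c:[0]  free=[F...............]
after create(d) → c:[0], d:[1]  free=[FF..............]
after create(b) → b:[2], c:[0], d:[1]  free=[FFF.............]
after append(b, 3) → b:[2, 3, 4, 5], c:[0], d:[1]  free=[FFFFFF..........]
after append(b, 3) → b:[2, 3, 4, 5, 6, 7, 8], c:[0], d:[1]  free=[FFFFFFFFF.......]
after append(b, 2) → b:[2, 3, 4, 5, 6, 7, 8, 9, 10], c:[0], d:[1]  free=[FFFFFFFFFFF.....]
after unlink(d) → b:[2, 3, 4, 5, 6, 7, 8, 9, 10], c:[0]  free=[F.FFFFFFFFF.....]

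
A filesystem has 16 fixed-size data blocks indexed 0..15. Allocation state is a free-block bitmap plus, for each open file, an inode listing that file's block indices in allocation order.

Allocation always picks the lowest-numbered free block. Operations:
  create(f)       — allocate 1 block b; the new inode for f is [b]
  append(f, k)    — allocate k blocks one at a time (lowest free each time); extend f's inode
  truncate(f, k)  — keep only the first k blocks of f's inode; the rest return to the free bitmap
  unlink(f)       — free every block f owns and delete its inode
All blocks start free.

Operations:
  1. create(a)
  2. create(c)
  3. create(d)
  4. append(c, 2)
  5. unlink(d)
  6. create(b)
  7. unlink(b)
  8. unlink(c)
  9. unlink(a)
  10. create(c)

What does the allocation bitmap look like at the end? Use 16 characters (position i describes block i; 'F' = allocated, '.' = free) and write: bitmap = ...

bitmap = F...............

after create(a) → a:[0]  free=[F...............]
after create(c) → a:[0], c:[1]  free=[FF..............]
after create(d) → a:[0], c:[1], d:[2]  free=[FFF.............]
after append(c, 2) → a:[0], c:[1, 3, 4], d:[2]  free=[FFFFF...........]
after unlink(d) → a:[0], c:[1, 3, 4]  free=[FF.FF...........]
after create(b) → a:[0], b:[2], c:[1, 3, 4]  free=[FFFFF...........]
after unlink(b) → a:[0], c:[1, 3, 4]  free=[FF.FF...........]
after unlink(c) → a:[0]  free=[F...............]
after unlink(a) →   free=[................]
after create(c) → c:[0]  free=[F...............]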